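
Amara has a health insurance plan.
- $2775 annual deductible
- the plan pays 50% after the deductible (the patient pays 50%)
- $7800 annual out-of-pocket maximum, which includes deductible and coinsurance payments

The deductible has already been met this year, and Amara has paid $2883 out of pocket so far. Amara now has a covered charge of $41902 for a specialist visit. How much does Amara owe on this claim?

With the deductible met, the entire $41902 is subject to coinsurance.
Patient's 50% share of $41902 is $20951.
Year-to-date out-of-pocket would reach $2883 + $20951 = $23834, above the $7800 maximum, so the patient pays only $7800 − $2883 = $4917.

$4917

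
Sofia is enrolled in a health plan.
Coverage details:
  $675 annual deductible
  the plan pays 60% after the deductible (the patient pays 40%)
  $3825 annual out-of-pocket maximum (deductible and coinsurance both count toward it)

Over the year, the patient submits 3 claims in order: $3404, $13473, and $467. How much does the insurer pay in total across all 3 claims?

$13519

#1 ($3404): $675 to deductible, leaving $2729; coinsurance $2729 × 40% = $1091.60. Cost to patient: $1766.60. OOP to date $1766.60. Insurer: $3404 − $1766.60 = $1637.40.
#2 ($13473): 40% coinsurance on $13473 = $5389.20. OOP would hit $7155.80 > $3825, so the cap limits the patient to $3825 − $1766.60 = $2058.40. Plan pays $13473 − $2058.40 = $11414.60.
#3 ($467): deductible already satisfied, so patient's share is 40% × $467 = $186.80. Adding that to $3825 gives $4011.80, past the $3825 cap; patient pays only $3825 − $3825 = $0. Insurer: $467 − $0 = $467.
Insurer total: $1637.40 + $11414.60 + $467 = $13519.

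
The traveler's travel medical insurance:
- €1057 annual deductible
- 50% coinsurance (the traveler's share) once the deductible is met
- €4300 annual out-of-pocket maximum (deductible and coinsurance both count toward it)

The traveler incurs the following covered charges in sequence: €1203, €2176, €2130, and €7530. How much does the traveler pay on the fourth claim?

€1017

Bill 1, €1203: deductible takes €1057, €146 remains; coinsurance €146 × 50% = €73. Traveler pays €1130; OOP now €1130.
Bill 2, €2176: deductible met; 50% of €2176 = €1088. Traveler owes €1088 (running OOP €2218).
Bill 3, €2130: 50% coinsurance on €2130 = €1065. Cost to traveler: €1065. OOP to date €3283.
Bill 4, €7530: 50% coinsurance on €7530 = €3765. Adding that to €3283 gives €7048, past the €4300 cap; traveler pays only €4300 − €3283 = €1017.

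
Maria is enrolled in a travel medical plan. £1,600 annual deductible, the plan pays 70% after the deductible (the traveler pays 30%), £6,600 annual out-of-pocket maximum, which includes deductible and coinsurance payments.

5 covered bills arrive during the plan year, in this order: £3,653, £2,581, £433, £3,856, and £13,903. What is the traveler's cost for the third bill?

#1 (£3,653): £1,600 to deductible, leaving £2,053; 30% of £2,053 = £615.90. Traveler owes £2,215.90 (running OOP £2,215.90).
#2 (£2,581): 30% coinsurance on £2,581 = £774.30. Traveler pays £774.30; OOP now £2,990.20.
#3 (£433): 30% coinsurance on £433 = £129.90. Traveler owes £129.90 (running OOP £3,120.10).

£129.90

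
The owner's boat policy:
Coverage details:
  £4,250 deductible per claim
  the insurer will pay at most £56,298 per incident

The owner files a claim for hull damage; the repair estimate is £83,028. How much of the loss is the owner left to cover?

Less the £4,250 deductible: £83,028 − £4,250 = £78,778.
The £56,298 per-incident cap binds; insurer pays £56,298.
The owner bears the rest of the original loss: £83,028 − £56,298 = £26,730.

£26,730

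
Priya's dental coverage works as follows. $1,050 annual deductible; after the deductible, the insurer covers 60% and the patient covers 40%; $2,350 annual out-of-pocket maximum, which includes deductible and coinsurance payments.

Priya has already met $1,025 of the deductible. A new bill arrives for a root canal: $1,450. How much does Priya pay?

Remaining deductible: $1,050 − $1,025 = $25.
The remaining $1,425 (= $1,450 − $25) moves to coinsurance.
40% of $1,425 = $570 falls to the patient.
That puts the patient's cost at $25 + $570 = $595 before any cap.
Total out-of-pocket so far would be $1,025 + $595 = $1,620, below the $2,350 cap — no reduction.

$595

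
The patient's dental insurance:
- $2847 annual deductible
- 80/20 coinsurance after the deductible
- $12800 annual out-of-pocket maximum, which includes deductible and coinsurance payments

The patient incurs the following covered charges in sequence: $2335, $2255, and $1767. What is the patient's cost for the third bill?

$353.40

Claim 1 — $2335: entire amount goes to the deductible. Patient owes $2335 (running OOP $2335).
Claim 2 — $2255: $512 to deductible, leaving $1743; patient's 20% is $348.60. Patient pays $860.60; OOP now $3195.60.
Claim 3 — $1767: deductible already satisfied, so patient's share is 20% × $1767 = $353.40. Cost to patient: $353.40. OOP to date $3549.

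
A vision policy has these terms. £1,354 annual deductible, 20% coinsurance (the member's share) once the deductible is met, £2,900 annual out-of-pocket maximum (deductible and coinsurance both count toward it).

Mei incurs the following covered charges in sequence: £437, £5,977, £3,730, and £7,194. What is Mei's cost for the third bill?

Claim 1 (£437): entire amount goes to the deductible. Member pays £437; OOP now £437.
Claim 2 (£5,977): £917 finishes the deductible; £5,060 goes to coinsurance; member's 20% is £1,012. Member pays £1,929; OOP now £2,366.
Claim 3 (£3,730): deductible met; 20% of £3,730 = £746. That would push OOP to £3,112, over the £2,900 cap, so member pays £2,900 − £2,366 = £534.

£534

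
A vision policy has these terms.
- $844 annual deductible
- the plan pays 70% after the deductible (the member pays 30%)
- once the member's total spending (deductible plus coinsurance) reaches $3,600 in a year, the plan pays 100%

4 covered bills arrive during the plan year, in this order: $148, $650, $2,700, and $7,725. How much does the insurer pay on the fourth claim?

#1 ($148): fully absorbed by the deductible. Member owes $148 (running OOP $148). Plan pays $148 − $148 = $0.
#2 ($650): all of it applies to the deductible. Member owes $650 (running OOP $798). Plan pays $650 − $650 = $0.
#3 ($2,700): $46 to deductible, leaving $2,654; coinsurance $2,654 × 30% = $796.20. Member pays $842.20; OOP now $1,640.20. Plan pays $2,700 − $842.20 = $1,857.80.
#4 ($7,725): deductible already satisfied, so member's share is 30% × $7,725 = $2,317.50. That would push OOP to $3,957.70, over the $3,600 cap, so member pays $3,600 − $1,640.20 = $1,959.80. Insurer: $7,725 − $1,959.80 = $5,765.20.

$5,765.20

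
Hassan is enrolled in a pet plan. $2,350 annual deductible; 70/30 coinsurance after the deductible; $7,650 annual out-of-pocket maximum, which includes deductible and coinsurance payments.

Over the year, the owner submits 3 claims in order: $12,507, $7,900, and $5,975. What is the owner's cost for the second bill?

$2,252.90

Claim 1 — $12,507: $2,350 to deductible, leaving $10,157; owner's 30% is $3,047.10. Cost to owner: $5,397.10. OOP to date $5,397.10.
Claim 2 — $7,900: 30% coinsurance on $7,900 = $2,370. That would push OOP to $7,767.10, over the $7,650 cap, so owner pays $7,650 − $5,397.10 = $2,252.90.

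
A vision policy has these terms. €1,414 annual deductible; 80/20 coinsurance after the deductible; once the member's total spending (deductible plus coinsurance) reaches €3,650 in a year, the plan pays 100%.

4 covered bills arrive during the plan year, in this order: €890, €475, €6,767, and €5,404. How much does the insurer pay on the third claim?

Claim 1 — €890: entire amount goes to the deductible. Member owes €890 (running OOP €890). Plan pays €890 − €890 = €0.
Claim 2 — €475: fully absorbed by the deductible. Cost to member: €475. OOP to date €1,365. Insurer: €475 − €475 = €0.
Claim 3 — €6,767: €49 finishes the deductible; €6,718 goes to coinsurance; 20% of €6,718 = €1,343.60. Member pays €1,392.60; OOP now €2,757.60. Plan pays €6,767 − €1,392.60 = €5,374.40.

€5,374.40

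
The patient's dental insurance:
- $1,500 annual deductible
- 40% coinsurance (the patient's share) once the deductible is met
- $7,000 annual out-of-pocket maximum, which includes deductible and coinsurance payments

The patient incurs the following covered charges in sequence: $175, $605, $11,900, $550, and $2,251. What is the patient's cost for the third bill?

$5,192

#1 ($175): all of it applies to the deductible. Patient owes $175 (running OOP $175).
#2 ($605): fully absorbed by the deductible. Patient pays $605; OOP now $780.
#3 ($11,900): $720 finishes the deductible; $11,180 goes to coinsurance; 40% of $11,180 = $4,472. Patient owes $5,192 (running OOP $5,972).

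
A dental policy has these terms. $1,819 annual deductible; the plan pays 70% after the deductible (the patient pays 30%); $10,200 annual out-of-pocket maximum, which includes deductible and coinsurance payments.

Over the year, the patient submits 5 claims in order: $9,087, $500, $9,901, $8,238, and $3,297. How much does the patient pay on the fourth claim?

$2,471.40

#1 ($9,087): $1,819 finishes the deductible; $7,268 goes to coinsurance; coinsurance $7,268 × 30% = $2,180.40. Patient owes $3,999.40 (running OOP $3,999.40).
#2 ($500): deductible already satisfied, so patient's share is 30% × $500 = $150. Patient pays $150; OOP now $4,149.40.
#3 ($9,901): 30% coinsurance on $9,901 = $2,970.30. Patient owes $2,970.30 (running OOP $7,119.70).
#4 ($8,238): deductible already satisfied, so patient's share is 30% × $8,238 = $2,471.40. Patient pays $2,471.40; OOP now $9,591.10.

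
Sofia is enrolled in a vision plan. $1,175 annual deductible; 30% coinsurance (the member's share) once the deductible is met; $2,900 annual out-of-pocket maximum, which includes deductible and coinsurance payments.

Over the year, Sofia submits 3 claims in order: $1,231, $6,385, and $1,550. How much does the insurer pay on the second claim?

Claim 1 ($1,231): $1,175 to deductible, leaving $56; 30% of $56 = $16.80. Member pays $1,191.80; OOP now $1,191.80. Insurer: $1,231 − $1,191.80 = $39.20.
Claim 2 ($6,385): 30% coinsurance on $6,385 = $1,915.50. Adding that to $1,191.80 gives $3,107.30, past the $2,900 cap; member pays only $2,900 − $1,191.80 = $1,708.20. Plan pays $6,385 − $1,708.20 = $4,676.80.

$4,676.80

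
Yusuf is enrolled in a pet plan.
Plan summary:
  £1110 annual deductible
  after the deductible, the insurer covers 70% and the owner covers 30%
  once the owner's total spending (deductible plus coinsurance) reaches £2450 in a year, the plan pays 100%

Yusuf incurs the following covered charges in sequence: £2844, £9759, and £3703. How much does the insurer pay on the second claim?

Claim 1 (£2844): deductible takes £1110, £1734 remains; 30% of £1734 = £520.20. Cost to owner: £1630.20. OOP to date £1630.20. Insurer: £2844 − £1630.20 = £1213.80.
Claim 2 (£9759): deductible met; 30% of £9759 = £2927.70. Adding that to £1630.20 gives £4557.90, past the £2450 cap; owner pays only £2450 − £1630.20 = £819.80. Plan pays £9759 − £819.80 = £8939.20.

£8939.20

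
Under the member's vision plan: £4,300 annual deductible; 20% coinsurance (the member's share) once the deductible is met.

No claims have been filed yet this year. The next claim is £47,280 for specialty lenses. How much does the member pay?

£12,896

The full £4,300 deductible is still open; £4,300 of this bill applies to it.
After the £4,300 deductible portion, £47,280 − £4,300 = £42,980 is subject to coinsurance.
Member's 20% share of £42,980 is £8,596.
So the member owes £4,300 + £8,596 = £12,896.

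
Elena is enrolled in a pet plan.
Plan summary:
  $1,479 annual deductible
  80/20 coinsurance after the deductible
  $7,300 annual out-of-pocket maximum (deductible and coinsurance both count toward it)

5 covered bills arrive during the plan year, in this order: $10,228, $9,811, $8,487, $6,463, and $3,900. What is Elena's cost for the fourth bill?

Claim 1 — $10,228: $1,479 to deductible, leaving $8,749; owner's 20% is $1,749.80. Owner owes $3,228.80 (running OOP $3,228.80).
Claim 2 — $9,811: deductible already satisfied, so owner's share is 20% × $9,811 = $1,962.20. Owner pays $1,962.20; OOP now $5,191.
Claim 3 — $8,487: deductible already satisfied, so owner's share is 20% × $8,487 = $1,697.40. Cost to owner: $1,697.40. OOP to date $6,888.40.
Claim 4 — $6,463: deductible met; 20% of $6,463 = $1,292.60. That would push OOP to $8,181, over the $7,300 cap, so owner pays $7,300 − $6,888.40 = $411.60.

$411.60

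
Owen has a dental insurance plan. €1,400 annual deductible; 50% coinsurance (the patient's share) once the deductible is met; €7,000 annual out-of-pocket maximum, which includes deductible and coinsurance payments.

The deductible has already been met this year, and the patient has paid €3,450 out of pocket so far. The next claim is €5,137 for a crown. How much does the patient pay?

With the deductible met, the entire €5,137 is subject to coinsurance.
Patient's 50% share of €5,137 is €2,568.50.
Year-to-date out-of-pocket becomes €3,450 + €2,568.50 = €6,018.50, still under the €7,000 maximum, so no cap applies.

€2,568.50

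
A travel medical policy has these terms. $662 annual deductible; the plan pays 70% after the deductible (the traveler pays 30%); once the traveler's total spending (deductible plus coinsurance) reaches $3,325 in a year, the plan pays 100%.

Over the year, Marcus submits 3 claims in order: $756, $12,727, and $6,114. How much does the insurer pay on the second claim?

$10,092.20

Claim 1 — $756: deductible takes $662, $94 remains; 30% of $94 = $28.20. Traveler owes $690.20 (running OOP $690.20). Insurer: $756 − $690.20 = $65.80.
Claim 2 — $12,727: deductible met; 30% of $12,727 = $3,818.10. Adding that to $690.20 gives $4,508.30, past the $3,325 cap; traveler pays only $3,325 − $690.20 = $2,634.80. Insurer: $12,727 − $2,634.80 = $10,092.20.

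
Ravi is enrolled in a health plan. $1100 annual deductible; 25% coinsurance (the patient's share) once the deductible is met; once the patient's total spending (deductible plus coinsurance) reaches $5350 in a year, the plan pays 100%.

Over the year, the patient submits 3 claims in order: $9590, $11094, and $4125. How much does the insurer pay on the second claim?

$8966.50

Claim 1 — $9590: $1100 finishes the deductible; $8490 goes to coinsurance; 25% of $8490 = $2122.50. Patient pays $3222.50; OOP now $3222.50. Insurer: $9590 − $3222.50 = $6367.50.
Claim 2 — $11094: deductible already satisfied, so patient's share is 25% × $11094 = $2773.50. That would push OOP to $5996, over the $5350 cap, so patient pays $5350 − $3222.50 = $2127.50. Insurer: $11094 − $2127.50 = $8966.50.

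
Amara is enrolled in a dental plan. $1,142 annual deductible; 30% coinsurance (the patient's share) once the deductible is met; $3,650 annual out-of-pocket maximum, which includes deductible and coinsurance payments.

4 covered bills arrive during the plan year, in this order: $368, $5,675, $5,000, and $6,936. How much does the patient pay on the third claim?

$1,037.70

Claim 1 — $368: fully absorbed by the deductible. Cost to patient: $368. OOP to date $368.
Claim 2 — $5,675: $774 finishes the deductible; $4,901 goes to coinsurance; 30% of $4,901 = $1,470.30. Patient pays $2,244.30; OOP now $2,612.30.
Claim 3 — $5,000: deductible met; 30% of $5,000 = $1,500. OOP would hit $4,112.30 > $3,650, so the cap limits the patient to $3,650 − $2,612.30 = $1,037.70.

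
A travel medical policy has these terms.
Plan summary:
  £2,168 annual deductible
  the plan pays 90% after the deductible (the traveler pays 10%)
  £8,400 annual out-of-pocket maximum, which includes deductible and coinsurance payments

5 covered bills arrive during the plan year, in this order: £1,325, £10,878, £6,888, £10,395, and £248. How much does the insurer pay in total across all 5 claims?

£24,809.40

#1 (£1,325): entire amount goes to the deductible. Traveler owes £1,325 (running OOP £1,325). Plan pays £1,325 − £1,325 = £0.
#2 (£10,878): deductible takes £843, £10,035 remains; 10% of £10,035 = £1,003.50. Traveler owes £1,846.50 (running OOP £3,171.50). Insurer: £10,878 − £1,846.50 = £9,031.50.
#3 (£6,888): 10% coinsurance on £6,888 = £688.80. Traveler owes £688.80 (running OOP £3,860.30). Plan pays £6,888 − £688.80 = £6,199.20.
#4 (£10,395): deductible already satisfied, so traveler's share is 10% × £10,395 = £1,039.50. Traveler owes £1,039.50 (running OOP £4,899.80). Plan pays £10,395 − £1,039.50 = £9,355.50.
#5 (£248): deductible met; 10% of £248 = £24.80. Traveler pays £24.80; OOP now £4,924.60. Insurer: £248 − £24.80 = £223.20.
Insurer total: £0 + £9,031.50 + £6,199.20 + £9,355.50 + £223.20 = £24,809.40.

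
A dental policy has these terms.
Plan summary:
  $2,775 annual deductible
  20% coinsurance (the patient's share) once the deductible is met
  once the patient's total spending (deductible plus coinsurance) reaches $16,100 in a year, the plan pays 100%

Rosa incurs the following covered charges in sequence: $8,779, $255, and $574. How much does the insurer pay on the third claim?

$459.20

#1 ($8,779): deductible takes $2,775, $6,004 remains; patient's 20% is $1,200.80. Patient owes $3,975.80 (running OOP $3,975.80). Insurer: $8,779 − $3,975.80 = $4,803.20.
#2 ($255): deductible met; 20% of $255 = $51. Patient owes $51 (running OOP $4,026.80). Insurer: $255 − $51 = $204.
#3 ($574): deductible met; 20% of $574 = $114.80. Patient pays $114.80; OOP now $4,141.60. Insurer: $574 − $114.80 = $459.20.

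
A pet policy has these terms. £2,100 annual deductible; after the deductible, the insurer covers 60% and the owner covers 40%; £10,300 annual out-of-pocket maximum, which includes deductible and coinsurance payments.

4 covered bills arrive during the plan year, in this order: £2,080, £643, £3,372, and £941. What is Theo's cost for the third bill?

Bill 1, £2,080: entire amount goes to the deductible. Owner pays £2,080; OOP now £2,080.
Bill 2, £643: £20 finishes the deductible; £623 goes to coinsurance; owner's 40% is £249.20. Owner pays £269.20; OOP now £2,349.20.
Bill 3, £3,372: 40% coinsurance on £3,372 = £1,348.80. Owner pays £1,348.80; OOP now £3,698.

£1,348.80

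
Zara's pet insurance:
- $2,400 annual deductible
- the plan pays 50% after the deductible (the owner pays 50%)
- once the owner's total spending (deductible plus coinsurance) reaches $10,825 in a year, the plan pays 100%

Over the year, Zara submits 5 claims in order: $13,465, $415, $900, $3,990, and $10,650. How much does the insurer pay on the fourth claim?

Claim 1 ($13,465): $2,400 finishes the deductible; $11,065 goes to coinsurance; coinsurance $11,065 × 50% = $5,532.50. Owner pays $7,932.50; OOP now $7,932.50. Insurer: $13,465 − $7,932.50 = $5,532.50.
Claim 2 ($415): 50% coinsurance on $415 = $207.50. Cost to owner: $207.50. OOP to date $8,140. Insurer: $415 − $207.50 = $207.50.
Claim 3 ($900): deductible already satisfied, so owner's share is 50% × $900 = $450. Owner pays $450; OOP now $8,590. Plan pays $900 − $450 = $450.
Claim 4 ($3,990): deductible already satisfied, so owner's share is 50% × $3,990 = $1,995. Owner pays $1,995; OOP now $10,585. Plan pays $3,990 − $1,995 = $1,995.

$1,995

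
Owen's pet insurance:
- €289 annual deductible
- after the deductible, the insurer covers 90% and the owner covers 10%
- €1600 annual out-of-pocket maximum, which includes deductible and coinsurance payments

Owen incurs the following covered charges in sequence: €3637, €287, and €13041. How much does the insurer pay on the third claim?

€12093.50

Claim 1 (€3637): €289 finishes the deductible; €3348 goes to coinsurance; owner's 10% is €334.80. Owner owes €623.80 (running OOP €623.80). Insurer: €3637 − €623.80 = €3013.20.
Claim 2 (€287): 10% coinsurance on €287 = €28.70. Owner pays €28.70; OOP now €652.50. Plan pays €287 − €28.70 = €258.30.
Claim 3 (€13041): deductible met; 10% of €13041 = €1304.10. OOP would hit €1956.60 > €1600, so the cap limits the owner to €1600 − €652.50 = €947.50. Plan pays €13041 − €947.50 = €12093.50.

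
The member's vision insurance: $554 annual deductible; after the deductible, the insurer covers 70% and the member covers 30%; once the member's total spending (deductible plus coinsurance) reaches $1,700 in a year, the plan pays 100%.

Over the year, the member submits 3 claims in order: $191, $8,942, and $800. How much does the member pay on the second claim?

$1,509

Claim 1 ($191): fully absorbed by the deductible. Cost to member: $191. OOP to date $191.
Claim 2 ($8,942): deductible takes $363, $8,579 remains; member's 30% is $2,573.70. Claim cost before the cap: $363 + $2,573.70 = $2,936.70. OOP would hit $3,127.70 > $1,700, so the cap limits the member to $1,700 − $191 = $1,509.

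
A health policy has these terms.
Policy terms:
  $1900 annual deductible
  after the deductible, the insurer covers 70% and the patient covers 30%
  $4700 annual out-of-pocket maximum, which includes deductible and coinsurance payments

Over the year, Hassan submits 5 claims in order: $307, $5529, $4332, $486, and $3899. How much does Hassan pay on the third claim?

Claim 1 ($307): fully absorbed by the deductible. Patient pays $307; OOP now $307.
Claim 2 ($5529): deductible takes $1593, $3936 remains; 30% of $3936 = $1180.80. Patient pays $2773.80; OOP now $3080.80.
Claim 3 ($4332): 30% coinsurance on $4332 = $1299.60. Patient pays $1299.60; OOP now $4380.40.

$1299.60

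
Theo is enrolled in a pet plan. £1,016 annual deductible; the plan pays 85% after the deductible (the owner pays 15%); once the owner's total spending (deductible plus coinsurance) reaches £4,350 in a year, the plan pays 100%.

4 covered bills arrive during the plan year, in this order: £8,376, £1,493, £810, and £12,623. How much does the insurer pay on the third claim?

£688.50

Bill 1, £8,376: £1,016 to deductible, leaving £7,360; 15% of £7,360 = £1,104. Cost to owner: £2,120. OOP to date £2,120. Plan pays £8,376 − £2,120 = £6,256.
Bill 2, £1,493: 15% coinsurance on £1,493 = £223.95. Cost to owner: £223.95. OOP to date £2,343.95. Insurer: £1,493 − £223.95 = £1,269.05.
Bill 3, £810: deductible met; 15% of £810 = £121.50. Cost to owner: £121.50. OOP to date £2,465.45. Plan pays £810 − £121.50 = £688.50.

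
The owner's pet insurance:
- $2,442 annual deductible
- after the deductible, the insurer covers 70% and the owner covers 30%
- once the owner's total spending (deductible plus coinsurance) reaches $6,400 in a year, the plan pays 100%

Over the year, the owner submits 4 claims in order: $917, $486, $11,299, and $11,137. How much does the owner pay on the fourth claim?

$880

Claim 1 ($917): fully absorbed by the deductible. Owner owes $917 (running OOP $917).
Claim 2 ($486): fully absorbed by the deductible. Cost to owner: $486. OOP to date $1,403.
Claim 3 ($11,299): $1,039 finishes the deductible; $10,260 goes to coinsurance; coinsurance $10,260 × 30% = $3,078. Owner owes $4,117 (running OOP $5,520).
Claim 4 ($11,137): deductible met; 30% of $11,137 = $3,341.10. Adding that to $5,520 gives $8,861.10, past the $6,400 cap; owner pays only $6,400 − $5,520 = $880.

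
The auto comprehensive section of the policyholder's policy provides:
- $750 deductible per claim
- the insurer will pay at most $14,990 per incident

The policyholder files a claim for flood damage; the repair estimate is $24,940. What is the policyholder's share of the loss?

After the deductible, $24,940 − $750 = $24,190 remains.
The $14,990 per-incident cap binds; insurer pays $14,990.
The policyholder bears the rest of the original loss: $24,940 − $14,990 = $9,950.

$9,950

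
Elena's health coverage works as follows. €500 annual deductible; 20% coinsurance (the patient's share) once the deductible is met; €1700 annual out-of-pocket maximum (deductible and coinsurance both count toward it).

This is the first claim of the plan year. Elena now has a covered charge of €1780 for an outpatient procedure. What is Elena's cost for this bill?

€756

Deductible not yet touched, so the first €500 of the bill goes to the deductible.
The remaining €1280 (= €1780 − €500) moves to coinsurance.
20% of €1280 = €256 falls to the patient.
Patient responsibility before any cap: €500 + €256 = €756.
Cumulative spending €0 + €756 = €756 stays under the €1700 maximum.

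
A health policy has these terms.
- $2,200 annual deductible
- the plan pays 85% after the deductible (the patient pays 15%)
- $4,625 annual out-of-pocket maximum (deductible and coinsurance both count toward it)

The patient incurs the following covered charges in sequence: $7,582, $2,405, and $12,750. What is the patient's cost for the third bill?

$1,256.95

#1 ($7,582): $2,200 to deductible, leaving $5,382; patient's 15% is $807.30. Patient owes $3,007.30 (running OOP $3,007.30).
#2 ($2,405): 15% coinsurance on $2,405 = $360.75. Patient pays $360.75; OOP now $3,368.05.
#3 ($12,750): deductible met; 15% of $12,750 = $1,912.50. Adding that to $3,368.05 gives $5,280.55, past the $4,625 cap; patient pays only $4,625 − $3,368.05 = $1,256.95.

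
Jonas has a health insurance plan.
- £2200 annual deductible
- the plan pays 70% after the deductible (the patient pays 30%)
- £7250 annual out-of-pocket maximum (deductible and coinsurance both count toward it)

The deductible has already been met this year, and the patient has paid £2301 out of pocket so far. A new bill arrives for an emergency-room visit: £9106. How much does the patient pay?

£2731.80

With the deductible met, the entire £9106 is subject to coinsurance.
30% of £9106 = £2731.80 falls to the patient.
Cumulative spending £2301 + £2731.80 = £5032.80 stays under the £7250 maximum.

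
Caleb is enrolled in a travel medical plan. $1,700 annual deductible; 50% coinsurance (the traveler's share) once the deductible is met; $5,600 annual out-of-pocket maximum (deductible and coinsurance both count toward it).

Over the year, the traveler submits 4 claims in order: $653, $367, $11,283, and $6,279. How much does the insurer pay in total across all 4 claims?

Claim 1 — $653: all of it applies to the deductible. Traveler pays $653; OOP now $653. Insurer: $653 − $653 = $0.
Claim 2 — $367: entire amount goes to the deductible. Cost to traveler: $367. OOP to date $1,020. Plan pays $367 − $367 = $0.
Claim 3 — $11,283: deductible takes $680, $10,603 remains; 50% of $10,603 = $5,301.50. Together that's $680 + $5,301.50 = $5,981.50. That would push OOP to $7,001.50, over the $5,600 cap, so traveler pays $5,600 − $1,020 = $4,580. Plan pays $11,283 − $4,580 = $6,703.
Claim 4 — $6,279: 50% coinsurance on $6,279 = $3,139.50. OOP would hit $8,739.50 > $5,600, so the cap limits the traveler to $5,600 − $5,600 = $0. Plan pays $6,279 − $0 = $6,279.
Insurer total: $0 + $0 + $6,703 + $6,279 = $12,982.

$12,982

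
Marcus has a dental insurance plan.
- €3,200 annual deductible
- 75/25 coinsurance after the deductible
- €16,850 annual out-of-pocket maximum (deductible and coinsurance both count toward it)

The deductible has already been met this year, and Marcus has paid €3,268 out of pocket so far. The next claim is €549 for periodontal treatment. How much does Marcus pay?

With the deductible met, the entire €549 is subject to coinsurance.
Coinsurance: €549 × 25% = €137.25.
Total out-of-pocket so far would be €3,268 + €137.25 = €3,405.25, below the €16,850 cap — no reduction.

€137.25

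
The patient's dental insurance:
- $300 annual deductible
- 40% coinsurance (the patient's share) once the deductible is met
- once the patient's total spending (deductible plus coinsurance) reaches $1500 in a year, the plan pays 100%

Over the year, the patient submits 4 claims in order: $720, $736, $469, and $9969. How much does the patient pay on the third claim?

Claim 1 — $720: deductible takes $300, $420 remains; coinsurance $420 × 40% = $168. Patient pays $468; OOP now $468.
Claim 2 — $736: deductible already satisfied, so patient's share is 40% × $736 = $294.40. Patient owes $294.40 (running OOP $762.40).
Claim 3 — $469: 40% coinsurance on $469 = $187.60. Cost to patient: $187.60. OOP to date $950.

$187.60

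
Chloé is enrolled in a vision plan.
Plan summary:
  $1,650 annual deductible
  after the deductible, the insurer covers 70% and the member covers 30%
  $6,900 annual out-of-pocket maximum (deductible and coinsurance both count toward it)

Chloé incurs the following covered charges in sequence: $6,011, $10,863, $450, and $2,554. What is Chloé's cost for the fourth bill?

Claim 1 — $6,011: $1,650 to deductible, leaving $4,361; coinsurance $4,361 × 30% = $1,308.30. Member pays $2,958.30; OOP now $2,958.30.
Claim 2 — $10,863: 30% coinsurance on $10,863 = $3,258.90. Member owes $3,258.90 (running OOP $6,217.20).
Claim 3 — $450: deductible met; 30% of $450 = $135. Member owes $135 (running OOP $6,352.20).
Claim 4 — $2,554: deductible already satisfied, so member's share is 30% × $2,554 = $766.20. OOP would hit $7,118.40 > $6,900, so the cap limits the member to $6,900 − $6,352.20 = $547.80.

$547.80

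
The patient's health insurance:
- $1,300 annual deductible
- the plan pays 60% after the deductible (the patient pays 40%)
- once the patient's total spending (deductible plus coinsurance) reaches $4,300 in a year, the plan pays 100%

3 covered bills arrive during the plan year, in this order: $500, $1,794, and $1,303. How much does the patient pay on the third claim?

$521.20

Bill 1, $500: all of it applies to the deductible. Patient owes $500 (running OOP $500).
Bill 2, $1,794: $800 finishes the deductible; $994 goes to coinsurance; patient's 40% is $397.60. Patient pays $1,197.60; OOP now $1,697.60.
Bill 3, $1,303: 40% coinsurance on $1,303 = $521.20. Cost to patient: $521.20. OOP to date $2,218.80.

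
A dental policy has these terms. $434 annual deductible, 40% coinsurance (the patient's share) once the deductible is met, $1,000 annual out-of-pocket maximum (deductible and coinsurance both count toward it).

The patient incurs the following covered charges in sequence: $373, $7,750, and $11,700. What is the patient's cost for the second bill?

Claim 1 ($373): all of it applies to the deductible. Patient owes $373 (running OOP $373).
Claim 2 ($7,750): $61 finishes the deductible; $7,689 goes to coinsurance; patient's 40% is $3,075.60. Together that's $61 + $3,075.60 = $3,136.60. OOP would hit $3,509.60 > $1,000, so the cap limits the patient to $1,000 − $373 = $627.

$627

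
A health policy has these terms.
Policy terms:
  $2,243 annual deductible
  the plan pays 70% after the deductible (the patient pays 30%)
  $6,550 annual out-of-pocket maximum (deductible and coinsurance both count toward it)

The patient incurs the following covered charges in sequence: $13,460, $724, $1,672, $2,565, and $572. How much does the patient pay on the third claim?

$501.60

Claim 1 ($13,460): deductible takes $2,243, $11,217 remains; patient's 30% is $3,365.10. Cost to patient: $5,608.10. OOP to date $5,608.10.
Claim 2 ($724): 30% coinsurance on $724 = $217.20. Patient owes $217.20 (running OOP $5,825.30).
Claim 3 ($1,672): 30% coinsurance on $1,672 = $501.60. Cost to patient: $501.60. OOP to date $6,326.90.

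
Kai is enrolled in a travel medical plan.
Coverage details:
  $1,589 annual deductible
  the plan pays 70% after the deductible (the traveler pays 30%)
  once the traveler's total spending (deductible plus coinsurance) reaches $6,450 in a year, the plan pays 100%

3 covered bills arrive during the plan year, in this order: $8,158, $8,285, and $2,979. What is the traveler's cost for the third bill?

#1 ($8,158): $1,589 finishes the deductible; $6,569 goes to coinsurance; coinsurance $6,569 × 30% = $1,970.70. Cost to traveler: $3,559.70. OOP to date $3,559.70.
#2 ($8,285): 30% coinsurance on $8,285 = $2,485.50. Cost to traveler: $2,485.50. OOP to date $6,045.20.
#3 ($2,979): 30% coinsurance on $2,979 = $893.70. OOP would hit $6,938.90 > $6,450, so the cap limits the traveler to $6,450 − $6,045.20 = $404.80.

$404.80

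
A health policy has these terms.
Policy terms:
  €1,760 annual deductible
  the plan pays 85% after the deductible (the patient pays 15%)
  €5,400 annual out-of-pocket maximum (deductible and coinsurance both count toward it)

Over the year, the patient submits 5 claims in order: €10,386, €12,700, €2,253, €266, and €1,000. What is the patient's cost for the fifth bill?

€63.25

Claim 1 (€10,386): €1,760 to deductible, leaving €8,626; 15% of €8,626 = €1,293.90. Cost to patient: €3,053.90. OOP to date €3,053.90.
Claim 2 (€12,700): deductible met; 15% of €12,700 = €1,905. Patient owes €1,905 (running OOP €4,958.90).
Claim 3 (€2,253): 15% coinsurance on €2,253 = €337.95. Patient pays €337.95; OOP now €5,296.85.
Claim 4 (€266): 15% coinsurance on €266 = €39.90. Patient owes €39.90 (running OOP €5,336.75).
Claim 5 (€1,000): deductible met; 15% of €1,000 = €150. OOP would hit €5,486.75 > €5,400, so the cap limits the patient to €5,400 − €5,336.75 = €63.25.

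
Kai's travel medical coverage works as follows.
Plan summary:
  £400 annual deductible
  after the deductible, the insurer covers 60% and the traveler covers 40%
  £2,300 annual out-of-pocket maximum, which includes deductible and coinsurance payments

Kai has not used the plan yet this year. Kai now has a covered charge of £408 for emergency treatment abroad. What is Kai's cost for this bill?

Nothing has been paid toward the £400 deductible, so the first £400 of this charge is applied there.
The remaining £8 (= £408 − £400) moves to coinsurance.
Traveler's 40% share of £8 is £3.20.
Traveler responsibility before any cap: £400 + £3.20 = £403.20.
Year-to-date out-of-pocket becomes £0 + £403.20 = £403.20, still under the £2,300 maximum, so no cap applies.

£403.20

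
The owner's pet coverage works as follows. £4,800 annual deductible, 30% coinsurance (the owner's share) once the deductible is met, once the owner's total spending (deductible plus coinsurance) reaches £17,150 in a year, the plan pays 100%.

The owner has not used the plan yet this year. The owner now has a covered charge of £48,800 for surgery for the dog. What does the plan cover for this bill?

£31,650

Deductible not yet touched, so the first £4,800 of the bill goes to the deductible.
That leaves £48,800 − £4,800 = £44,000 for coinsurance.
Coinsurance: £44,000 × 30% = £13,200.
So the owner owes £4,800 + £13,200 = £18,000 before any cap.
That would bring total out-of-pocket to £18,000, past the £17,150 cap. The owner is capped at £17,150 − £0 = £17,150 on this claim.
The plan picks up £48,800 − £17,150 = £31,650.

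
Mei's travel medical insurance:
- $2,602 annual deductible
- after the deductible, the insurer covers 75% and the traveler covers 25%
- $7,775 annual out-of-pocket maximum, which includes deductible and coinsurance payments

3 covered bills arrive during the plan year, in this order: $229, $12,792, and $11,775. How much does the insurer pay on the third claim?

Bill 1, $229: fully absorbed by the deductible. Traveler pays $229; OOP now $229. Plan pays $229 − $229 = $0.
Bill 2, $12,792: deductible takes $2,373, $10,419 remains; traveler's 25% is $2,604.75. Cost to traveler: $4,977.75. OOP to date $5,206.75. Insurer: $12,792 − $4,977.75 = $7,814.25.
Bill 3, $11,775: deductible met; 25% of $11,775 = $2,943.75. OOP would hit $8,150.50 > $7,775, so the cap limits the traveler to $7,775 − $5,206.75 = $2,568.25. Plan pays $11,775 − $2,568.25 = $9,206.75.

$9,206.75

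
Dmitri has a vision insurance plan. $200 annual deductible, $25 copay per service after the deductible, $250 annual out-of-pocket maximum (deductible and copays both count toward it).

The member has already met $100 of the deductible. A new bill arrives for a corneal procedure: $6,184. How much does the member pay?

$125

Remaining deductible: $200 − $100 = $100.
After the $100 deductible portion, $6,184 − $100 = $6,084 is subject to the copay.
Copay on this service: $25.
That puts the member's cost at $100 + $25 = $125 before any cap.
Cumulative spending $100 + $125 = $225 stays under the $250 maximum.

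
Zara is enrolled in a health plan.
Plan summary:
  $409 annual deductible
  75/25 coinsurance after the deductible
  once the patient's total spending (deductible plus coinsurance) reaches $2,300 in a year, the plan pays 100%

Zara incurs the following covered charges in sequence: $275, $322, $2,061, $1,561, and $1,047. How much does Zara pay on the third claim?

$515.25

#1 ($275): entire amount goes to the deductible. Patient pays $275; OOP now $275.
#2 ($322): $134 to deductible, leaving $188; patient's 25% is $47. Cost to patient: $181. OOP to date $456.
#3 ($2,061): 25% coinsurance on $2,061 = $515.25. Cost to patient: $515.25. OOP to date $971.25.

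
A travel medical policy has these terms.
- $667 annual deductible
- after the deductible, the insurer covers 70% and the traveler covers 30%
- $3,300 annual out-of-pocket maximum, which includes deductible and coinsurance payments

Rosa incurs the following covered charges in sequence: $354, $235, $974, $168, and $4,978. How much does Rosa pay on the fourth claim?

Bill 1, $354: entire amount goes to the deductible. Traveler owes $354 (running OOP $354).
Bill 2, $235: fully absorbed by the deductible. Traveler pays $235; OOP now $589.
Bill 3, $974: deductible takes $78, $896 remains; 30% of $896 = $268.80. Traveler pays $346.80; OOP now $935.80.
Bill 4, $168: 30% coinsurance on $168 = $50.40. Traveler pays $50.40; OOP now $986.20.

$50.40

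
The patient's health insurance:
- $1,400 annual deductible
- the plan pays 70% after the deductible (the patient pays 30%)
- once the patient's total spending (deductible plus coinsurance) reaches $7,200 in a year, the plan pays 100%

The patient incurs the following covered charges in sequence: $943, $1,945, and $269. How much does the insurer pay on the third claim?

$188.30

Claim 1 ($943): entire amount goes to the deductible. Patient owes $943 (running OOP $943). Plan pays $943 − $943 = $0.
Claim 2 ($1,945): $457 finishes the deductible; $1,488 goes to coinsurance; 30% of $1,488 = $446.40. Cost to patient: $903.40. OOP to date $1,846.40. Insurer: $1,945 − $903.40 = $1,041.60.
Claim 3 ($269): deductible already satisfied, so patient's share is 30% × $269 = $80.70. Cost to patient: $80.70. OOP to date $1,927.10. Plan pays $269 − $80.70 = $188.30.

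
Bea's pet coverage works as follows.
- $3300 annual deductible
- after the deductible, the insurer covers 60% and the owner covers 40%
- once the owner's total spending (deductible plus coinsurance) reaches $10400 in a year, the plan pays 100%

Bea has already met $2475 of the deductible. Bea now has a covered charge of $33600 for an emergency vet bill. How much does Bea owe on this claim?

Deductible still to meet: $3300 − $2475 = $825.
The remaining $32775 (= $33600 − $825) moves to coinsurance.
Coinsurance: $32775 × 40% = $13110.
Owner responsibility before any cap: $825 + $13110 = $13935.
Adding $13935 to the $2475 already spent would give $16410, which exceeds the $10400 cap; the owner pays just $10400 − $2475 = $7925.

$7925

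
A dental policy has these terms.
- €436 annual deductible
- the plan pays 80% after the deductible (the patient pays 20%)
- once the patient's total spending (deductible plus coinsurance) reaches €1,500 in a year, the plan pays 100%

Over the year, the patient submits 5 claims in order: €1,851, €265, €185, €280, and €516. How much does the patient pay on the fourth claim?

€56

Claim 1 (€1,851): deductible takes €436, €1,415 remains; coinsurance €1,415 × 20% = €283. Cost to patient: €719. OOP to date €719.
Claim 2 (€265): deductible met; 20% of €265 = €53. Patient pays €53; OOP now €772.
Claim 3 (€185): deductible met; 20% of €185 = €37. Cost to patient: €37. OOP to date €809.
Claim 4 (€280): deductible already satisfied, so patient's share is 20% × €280 = €56. Patient pays €56; OOP now €865.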